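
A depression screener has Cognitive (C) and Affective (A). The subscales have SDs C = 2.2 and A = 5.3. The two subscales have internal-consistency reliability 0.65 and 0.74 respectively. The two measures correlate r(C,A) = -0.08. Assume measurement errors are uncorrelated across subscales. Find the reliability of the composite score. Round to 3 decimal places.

0.710

Var(C+A) = 2.2² + 5.3² + 2·[2.2·5.3·(-0.08)] = 32.93 − 1.8656 = 31.0644.
Because errors are independent across components, Cov(Tᵢ,Tⱼ) = Cov(Xᵢ,Xⱼ); the off-diagonal part of the true-score variance is the same as above.
True-score variance = [2.2²·0.65 + 5.3²·0.74] − 1.8656 = 23.9326 − 1.8656 = 22.067.
Reliability = 22.067 / 31.0644 = 0.710.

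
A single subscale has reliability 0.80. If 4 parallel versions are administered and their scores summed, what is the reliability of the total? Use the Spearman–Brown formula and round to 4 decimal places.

ρ_k = kρ / (1 + (k−1)ρ) = 4·0.80 / (1 + 3·0.80) = 3.200 / 3.400 = 0.9412.

0.9412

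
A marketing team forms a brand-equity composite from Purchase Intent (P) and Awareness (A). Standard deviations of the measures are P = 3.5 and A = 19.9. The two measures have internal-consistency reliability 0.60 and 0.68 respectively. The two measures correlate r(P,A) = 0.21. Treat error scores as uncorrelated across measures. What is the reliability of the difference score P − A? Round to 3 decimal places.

0.653

Var(P−A) = 3.5² + 19.9² − 2·3.5·19.9·0.21 = 408.26 − 29.253 = 379.007.
Because errors are independent across components, Cov(Tᵢ,Tⱼ) = Cov(Xᵢ,Xⱼ); the off-diagonal part of the true-score variance is the same as above.
True-score variance = [3.5²·0.60 + 19.9²·0.68] − 29.253 = 276.637 − 29.253 = 247.384.
Reliability = 247.384 / 379.007 = 0.653.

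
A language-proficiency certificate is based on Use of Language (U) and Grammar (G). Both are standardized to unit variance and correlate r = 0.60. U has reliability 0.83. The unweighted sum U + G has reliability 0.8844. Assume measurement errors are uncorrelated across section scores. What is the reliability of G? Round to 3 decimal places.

Var(U+G) = 2 + 2·0.60 = 3.200.
True-score variance = ρ_U + ρ_G + 2·0.60, so 0.8844 = (0.83 + ρ_G + 1.20) / 3.200.
ρ_G = 0.8844·3.200 − 0.83 − 1.20 = 0.800.

0.800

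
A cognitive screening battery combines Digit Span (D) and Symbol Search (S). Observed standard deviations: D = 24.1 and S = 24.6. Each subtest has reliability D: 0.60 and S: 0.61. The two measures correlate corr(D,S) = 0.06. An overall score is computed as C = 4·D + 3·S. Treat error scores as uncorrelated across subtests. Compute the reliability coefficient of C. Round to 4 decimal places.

0.6254

Var(C) = 4²·24.1² + 3²·24.6² + 2·[12·24.1·24.6·0.06] = 14739.4 + 853.718 = 15593.1.
With uncorrelated errors the cross-covariances are all true-score covariance, so they carry over unchanged; only the diagonal terms shrink to ρᵢσᵢ².
True-score variance = [4²·24.1²·0.60 + 3²·24.6²·0.61] + 853.718 = 8898.1 + 853.718 = 9751.82.
Reliability = 9751.82 / 15593.1 = 0.6254.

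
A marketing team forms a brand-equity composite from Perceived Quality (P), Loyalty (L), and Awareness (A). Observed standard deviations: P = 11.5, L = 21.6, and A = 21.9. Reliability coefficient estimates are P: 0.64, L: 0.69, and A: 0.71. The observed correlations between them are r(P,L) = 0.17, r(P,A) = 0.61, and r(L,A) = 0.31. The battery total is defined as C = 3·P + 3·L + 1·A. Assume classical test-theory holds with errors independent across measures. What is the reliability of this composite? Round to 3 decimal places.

0.778

Var(C) = 3²·11.5² + 3²·21.6² + 21.9² + 2·[9·11.5·21.6·0.17 + 3·11.5·21.9·0.61 + 3·21.6·21.9·0.31] = 5868.9 + 2561.73 = 8430.63.
Because errors are independent across components, Cov(Tᵢ,Tⱼ) = Cov(Xᵢ,Xⱼ); the off-diagonal part of the true-score variance is the same as above.
True-score variance = [3²·11.5²·0.64 + 3²·21.6²·0.69 + 21.9²·0.71] + 2561.73 = 3999.62 + 2561.73 = 6561.35.
Reliability = 6561.35 / 8430.63 = 0.778.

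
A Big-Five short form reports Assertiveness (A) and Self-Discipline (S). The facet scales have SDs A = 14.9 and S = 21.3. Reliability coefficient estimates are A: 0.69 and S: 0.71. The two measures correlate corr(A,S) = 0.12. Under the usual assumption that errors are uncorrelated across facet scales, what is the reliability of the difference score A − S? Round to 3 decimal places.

Var(A−S) = 14.9² + 21.3² − 2·14.9·21.3·0.12 = 675.7 − 76.1688 = 599.531.
With uncorrelated errors the cross-covariances are all true-score covariance, so they carry over unchanged; only the diagonal terms shrink to ρᵢσᵢ².
True-score variance = [14.9²·0.69 + 21.3²·0.71] − 76.1688 = 475.307 − 76.1688 = 399.138.
Reliability = 399.138 / 599.531 = 0.666.

0.666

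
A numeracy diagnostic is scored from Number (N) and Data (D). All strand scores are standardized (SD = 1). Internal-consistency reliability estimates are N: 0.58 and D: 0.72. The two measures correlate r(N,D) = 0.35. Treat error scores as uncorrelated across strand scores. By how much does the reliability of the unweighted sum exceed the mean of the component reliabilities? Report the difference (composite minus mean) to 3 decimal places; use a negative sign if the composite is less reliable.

0.091

Var(sum) = 2 + 0.7 = 2.7; true-score variance = 1.3 + 0.7 = 2; composite reliability = 0.7407.
Mean component reliability = 0.6500.
Difference = 0.7407 − 0.6500 = 0.091.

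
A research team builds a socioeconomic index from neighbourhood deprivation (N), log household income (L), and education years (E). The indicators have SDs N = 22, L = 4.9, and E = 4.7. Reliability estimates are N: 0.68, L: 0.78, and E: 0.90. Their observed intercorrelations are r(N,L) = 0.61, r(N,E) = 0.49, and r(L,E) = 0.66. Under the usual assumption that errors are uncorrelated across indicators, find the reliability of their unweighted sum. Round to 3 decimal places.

Var(N+L+E) = 22² + 4.9² + 4.7² + 2·[22·4.9·0.61 + 22·4.7·0.49 + 4.9·4.7·0.66] = 530.1 + 263.248 = 793.348.
With uncorrelated errors the cross-covariances are all true-score covariance, so they carry over unchanged; only the diagonal terms shrink to ρᵢσᵢ².
True-score variance = [22²·0.68 + 4.9²·0.78 + 4.7²·0.90] + 263.248 = 367.729 + 263.248 = 630.976.
Reliability = 630.976 / 793.348 = 0.795.

0.795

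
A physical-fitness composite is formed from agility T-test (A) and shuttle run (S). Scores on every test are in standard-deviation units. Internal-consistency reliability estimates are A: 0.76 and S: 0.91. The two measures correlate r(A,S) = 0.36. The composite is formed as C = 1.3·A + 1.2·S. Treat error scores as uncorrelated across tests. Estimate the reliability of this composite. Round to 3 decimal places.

Var(C) = 1.3² + 1.2² + 2·[1.56·0.36] = 3.13 + 1.1232 = 4.2532.
Because errors are independent across components, Cov(Tᵢ,Tⱼ) = Cov(Xᵢ,Xⱼ); the off-diagonal part of the true-score variance is the same as above.
True-score variance = [1.3²·0.76 + 1.2²·0.91] + 1.1232 = 2.5948 + 1.1232 = 3.718.
Reliability = 3.718 / 4.2532 = 0.874.

0.874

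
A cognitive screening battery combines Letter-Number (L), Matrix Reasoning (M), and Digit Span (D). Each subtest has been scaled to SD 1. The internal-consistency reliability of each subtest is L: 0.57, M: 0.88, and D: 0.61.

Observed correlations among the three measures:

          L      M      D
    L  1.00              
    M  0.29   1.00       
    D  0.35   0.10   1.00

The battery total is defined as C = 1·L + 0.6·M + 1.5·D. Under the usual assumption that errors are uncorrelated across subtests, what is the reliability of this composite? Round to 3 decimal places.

0.740

Var(C) = 1 + 0.6² + 1.5² + 2·[0.6·0.29 + 1.5·0.35 + 0.9·0.10] = 3.61 + 1.578 = 5.188.
With uncorrelated errors the cross-covariances are all true-score covariance, so they carry over unchanged; only the diagonal terms shrink to ρᵢσᵢ².
True-score variance = [0.57 + 0.6²·0.88 + 1.5²·0.61] + 1.578 = 2.2593 + 1.578 = 3.8373.
Reliability = 3.8373 / 5.188 = 0.740.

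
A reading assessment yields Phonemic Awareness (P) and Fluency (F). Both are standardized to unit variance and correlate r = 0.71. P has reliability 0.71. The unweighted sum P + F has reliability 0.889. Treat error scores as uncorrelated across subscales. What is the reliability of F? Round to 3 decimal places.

0.910

Var(P+F) = 2 + 2·0.71 = 3.420.
True-score variance = ρ_P + ρ_F + 2·0.71, so 0.889 = (0.71 + ρ_F + 1.42) / 3.420.
ρ_F = 0.889·3.420 − 0.71 − 1.42 = 0.910.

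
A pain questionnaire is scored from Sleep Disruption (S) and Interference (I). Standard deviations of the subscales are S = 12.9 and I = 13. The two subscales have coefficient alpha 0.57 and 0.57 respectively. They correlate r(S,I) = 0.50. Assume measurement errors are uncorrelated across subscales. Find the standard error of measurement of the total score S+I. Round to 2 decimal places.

12.01

Var(total) = 335.41 + 167.7 = 503.11.
True-score variance = 191.184 + 167.7 = 358.884, so reliability = 0.7133.
Error variance = 503.11 − 358.884 = 144.226; SEM = √144.226 = 12.01.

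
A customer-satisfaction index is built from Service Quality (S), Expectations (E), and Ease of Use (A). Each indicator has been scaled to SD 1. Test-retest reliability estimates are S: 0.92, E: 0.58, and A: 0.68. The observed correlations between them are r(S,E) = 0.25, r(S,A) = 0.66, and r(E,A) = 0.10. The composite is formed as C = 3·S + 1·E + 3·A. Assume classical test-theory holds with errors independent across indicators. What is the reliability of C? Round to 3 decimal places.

0.878

Var(C) = 3² + 1 + 3² + 2·[3·0.25 + 9·0.66 + 3·0.10] = 19 + 13.98 = 32.98.
Under uncorrelated errors the observed covariances equal the true-score covariances, so only the own-variance terms attenuate.
True-score variance = [3²·0.92 + 0.58 + 3²·0.68] + 13.98 = 14.98 + 13.98 = 28.96.
Reliability = 28.96 / 32.98 = 0.878.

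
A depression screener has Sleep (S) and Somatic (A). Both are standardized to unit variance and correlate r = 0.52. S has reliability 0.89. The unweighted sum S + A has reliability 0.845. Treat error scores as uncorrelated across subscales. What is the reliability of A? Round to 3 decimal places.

Var(S+A) = 2 + 2·0.52 = 3.040.
True-score variance = ρ_S + ρ_A + 2·0.52, so 0.845 = (0.89 + ρ_A + 1.04) / 3.040.
ρ_A = 0.845·3.040 − 0.89 − 1.04 = 0.639.

0.639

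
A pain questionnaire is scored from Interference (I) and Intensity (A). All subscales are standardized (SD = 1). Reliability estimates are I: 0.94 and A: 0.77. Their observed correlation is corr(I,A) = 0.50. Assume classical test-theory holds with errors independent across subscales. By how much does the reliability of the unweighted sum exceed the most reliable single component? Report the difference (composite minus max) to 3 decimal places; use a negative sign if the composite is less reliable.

Var(sum) = 2 + 1 = 3; true-score variance = 1.71 + 1 = 2.71; composite reliability = 0.9033.
Max component reliability = 0.9400.
Difference = 0.9033 − 0.9400 = -0.037.

-0.037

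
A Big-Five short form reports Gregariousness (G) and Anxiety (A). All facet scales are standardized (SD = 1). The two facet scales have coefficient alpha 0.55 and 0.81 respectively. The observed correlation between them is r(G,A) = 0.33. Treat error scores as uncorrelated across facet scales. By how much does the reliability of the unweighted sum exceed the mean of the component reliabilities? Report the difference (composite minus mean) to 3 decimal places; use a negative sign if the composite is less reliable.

0.079

Var(sum) = 2 + 0.66 = 2.66; true-score variance = 1.36 + 0.66 = 2.02; composite reliability = 0.7594.
Mean component reliability = 0.6800.
Difference = 0.7594 − 0.6800 = 0.079.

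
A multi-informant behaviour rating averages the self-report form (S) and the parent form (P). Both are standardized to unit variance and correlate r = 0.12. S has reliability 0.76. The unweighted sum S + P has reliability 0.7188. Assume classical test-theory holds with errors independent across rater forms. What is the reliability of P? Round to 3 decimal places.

0.610

Var(S+P) = 2 + 2·0.12 = 2.240.
True-score variance = ρ_S + ρ_P + 2·0.12, so 0.7188 = (0.76 + ρ_P + 0.24) / 2.240.
ρ_P = 0.7188·2.240 − 0.76 − 0.24 = 0.610.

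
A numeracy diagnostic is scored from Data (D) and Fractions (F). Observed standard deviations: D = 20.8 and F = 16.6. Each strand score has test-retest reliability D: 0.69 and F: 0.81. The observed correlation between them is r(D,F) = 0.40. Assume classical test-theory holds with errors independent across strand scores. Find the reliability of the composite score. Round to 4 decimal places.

Var(D+F) = 20.8² + 16.6² + 2·[20.8·16.6·0.40] = 708.2 + 276.224 = 984.424.
Under uncorrelated errors the observed covariances equal the true-score covariances, so only the own-variance terms attenuate.
True-score variance = [20.8²·0.69 + 16.6²·0.81] + 276.224 = 521.725 + 276.224 = 797.949.
Reliability = 797.949 / 984.424 = 0.8106.

0.8106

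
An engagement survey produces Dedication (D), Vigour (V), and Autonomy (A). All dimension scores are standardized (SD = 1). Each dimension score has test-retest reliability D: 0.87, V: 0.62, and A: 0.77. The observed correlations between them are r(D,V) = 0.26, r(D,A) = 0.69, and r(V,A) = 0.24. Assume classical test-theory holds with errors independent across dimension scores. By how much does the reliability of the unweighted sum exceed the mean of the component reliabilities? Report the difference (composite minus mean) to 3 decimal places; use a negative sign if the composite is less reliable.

Var(sum) = 3 + 2.38 = 5.38; true-score variance = 2.26 + 2.38 = 4.64; composite reliability = 0.8625.
Mean component reliability = 0.7533.
Difference = 0.8625 − 0.7533 = 0.109.

0.109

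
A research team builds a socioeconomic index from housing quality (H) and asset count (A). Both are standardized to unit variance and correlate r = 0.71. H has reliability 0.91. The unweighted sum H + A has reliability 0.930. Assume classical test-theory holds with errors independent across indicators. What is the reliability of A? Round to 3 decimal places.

Var(H+A) = 2 + 2·0.71 = 3.420.
True-score variance = ρ_H + ρ_A + 2·0.71, so 0.930 = (0.91 + ρ_A + 1.42) / 3.420.
ρ_A = 0.930·3.420 − 0.91 − 1.42 = 0.851.

0.851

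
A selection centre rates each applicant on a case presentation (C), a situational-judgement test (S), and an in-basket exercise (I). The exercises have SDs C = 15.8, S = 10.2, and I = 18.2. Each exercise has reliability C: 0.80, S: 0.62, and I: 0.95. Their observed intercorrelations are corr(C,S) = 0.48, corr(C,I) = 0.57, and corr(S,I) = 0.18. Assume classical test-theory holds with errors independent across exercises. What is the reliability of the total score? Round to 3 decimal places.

Var(C+S+I) = 15.8² + 10.2² + 18.2² + 2·[15.8·10.2·0.48 + 15.8·18.2·0.57 + 10.2·18.2·0.18] = 684.92 + 549.362 = 1234.28.
Because errors are independent across components, Cov(Tᵢ,Tⱼ) = Cov(Xᵢ,Xⱼ); the off-diagonal part of the true-score variance is the same as above.
True-score variance = [15.8²·0.80 + 10.2²·0.62 + 18.2²·0.95] + 549.362 = 578.895 + 549.362 = 1128.26.
Reliability = 1128.26 / 1234.28 = 0.914.

0.914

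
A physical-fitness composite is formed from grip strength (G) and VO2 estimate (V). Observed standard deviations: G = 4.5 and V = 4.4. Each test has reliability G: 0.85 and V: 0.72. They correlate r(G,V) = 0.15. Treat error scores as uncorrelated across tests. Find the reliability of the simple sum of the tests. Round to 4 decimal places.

Var(G+V) = 4.5² + 4.4² + 2·[4.5·4.4·0.15] = 39.61 + 5.94 = 45.55.
With uncorrelated errors the cross-covariances are all true-score covariance, so they carry over unchanged; only the diagonal terms shrink to ρᵢσᵢ².
True-score variance = [4.5²·0.85 + 4.4²·0.72] + 5.94 = 31.1517 + 5.94 = 37.0917.
Reliability = 37.0917 / 45.55 = 0.8143.

0.8143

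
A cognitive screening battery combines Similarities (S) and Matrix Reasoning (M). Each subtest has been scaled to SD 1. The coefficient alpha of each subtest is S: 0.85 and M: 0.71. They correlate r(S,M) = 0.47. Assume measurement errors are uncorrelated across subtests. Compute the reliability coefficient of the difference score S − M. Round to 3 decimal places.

0.585

Var(S−M) = 1 + 1 − 2·0.47 = 2 − 0.94 = 1.06.
With uncorrelated errors the cross-covariances are all true-score covariance, so they carry over unchanged; only the diagonal terms shrink to ρᵢσᵢ².
True-score variance = [0.85 + 0.71] − 0.94 = 1.56 − 0.94 = 0.62.
Reliability = 0.62 / 1.06 = 0.585.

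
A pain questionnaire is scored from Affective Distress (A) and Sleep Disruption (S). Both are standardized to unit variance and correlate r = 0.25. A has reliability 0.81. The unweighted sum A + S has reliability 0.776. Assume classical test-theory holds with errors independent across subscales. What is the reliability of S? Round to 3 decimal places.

Var(A+S) = 2 + 2·0.25 = 2.500.
True-score variance = ρ_A + ρ_S + 2·0.25, so 0.776 = (0.81 + ρ_S + 0.50) / 2.500.
ρ_S = 0.776·2.500 − 0.81 − 0.50 = 0.630.

0.630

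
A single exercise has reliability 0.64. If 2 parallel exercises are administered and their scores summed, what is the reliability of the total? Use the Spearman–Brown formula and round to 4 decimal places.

ρ_k = kρ / (1 + (k−1)ρ) = 2·0.64 / (1 + 1·0.64) = 1.280 / 1.640 = 0.7805.

0.7805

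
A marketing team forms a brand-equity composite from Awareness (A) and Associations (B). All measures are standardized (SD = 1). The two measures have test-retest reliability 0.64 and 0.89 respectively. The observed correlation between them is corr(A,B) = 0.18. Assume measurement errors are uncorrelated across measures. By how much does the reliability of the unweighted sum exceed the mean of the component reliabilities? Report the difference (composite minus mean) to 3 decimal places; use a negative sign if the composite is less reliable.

0.036

Var(sum) = 2 + 0.36 = 2.36; true-score variance = 1.53 + 0.36 = 1.89; composite reliability = 0.8008.
Mean component reliability = 0.7650.
Difference = 0.8008 − 0.7650 = 0.036.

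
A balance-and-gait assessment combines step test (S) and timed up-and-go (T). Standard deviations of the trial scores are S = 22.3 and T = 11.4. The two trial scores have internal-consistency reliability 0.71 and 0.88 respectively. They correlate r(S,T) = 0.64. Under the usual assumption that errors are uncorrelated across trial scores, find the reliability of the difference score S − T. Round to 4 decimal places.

Var(S−T) = 22.3² + 11.4² − 2·22.3·11.4·0.64 = 627.25 − 325.402 = 301.848.
Because errors are independent across components, Cov(Tᵢ,Tⱼ) = Cov(Xᵢ,Xⱼ); the off-diagonal part of the true-score variance is the same as above.
True-score variance = [22.3²·0.71 + 11.4²·0.88] − 325.402 = 467.441 − 325.402 = 142.039.
Reliability = 142.039 / 301.848 = 0.4706.

0.4706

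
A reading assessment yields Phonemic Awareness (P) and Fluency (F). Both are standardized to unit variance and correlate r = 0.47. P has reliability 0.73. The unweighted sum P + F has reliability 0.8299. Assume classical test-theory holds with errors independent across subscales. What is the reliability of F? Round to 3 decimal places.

0.770

Var(P+F) = 2 + 2·0.47 = 2.940.
True-score variance = ρ_P + ρ_F + 2·0.47, so 0.8299 = (0.73 + ρ_F + 0.94) / 2.940.
ρ_F = 0.8299·2.940 − 0.73 − 0.94 = 0.770.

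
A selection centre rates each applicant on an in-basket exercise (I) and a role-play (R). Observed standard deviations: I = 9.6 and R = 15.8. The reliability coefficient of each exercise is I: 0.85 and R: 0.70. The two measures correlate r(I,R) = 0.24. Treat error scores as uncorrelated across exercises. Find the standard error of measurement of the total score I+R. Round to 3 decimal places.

Var(total) = 341.8 + 72.8064 = 414.606.
True-score variance = 253.084 + 72.8064 = 325.89, so reliability = 0.7860.
Error variance = 414.606 − 325.89 = 88.716; SEM = √88.716 = 9.419.

9.419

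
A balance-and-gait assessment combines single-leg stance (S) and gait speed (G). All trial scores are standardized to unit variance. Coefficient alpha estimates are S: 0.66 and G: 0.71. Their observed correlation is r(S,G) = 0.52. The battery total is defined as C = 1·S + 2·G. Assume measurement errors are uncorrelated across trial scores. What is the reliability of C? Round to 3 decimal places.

0.788

Var(C) = 1 + 2² + 2·[2·0.52] = 5 + 2.08 = 7.08.
Under uncorrelated errors the observed covariances equal the true-score covariances, so only the own-variance terms attenuate.
True-score variance = [0.66 + 2²·0.71] + 2.08 = 3.5 + 2.08 = 5.58.
Reliability = 5.58 / 7.08 = 0.788.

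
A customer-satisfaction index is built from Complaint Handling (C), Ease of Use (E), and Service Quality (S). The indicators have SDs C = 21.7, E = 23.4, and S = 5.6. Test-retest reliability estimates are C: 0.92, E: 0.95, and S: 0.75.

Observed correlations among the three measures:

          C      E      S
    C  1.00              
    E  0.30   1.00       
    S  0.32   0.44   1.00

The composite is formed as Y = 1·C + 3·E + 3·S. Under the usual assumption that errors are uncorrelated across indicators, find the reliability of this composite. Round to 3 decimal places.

Var(Y) = 21.7² + 3²·23.4² + 3²·5.6² + 2·[3·21.7·23.4·0.30 + 3·21.7·5.6·0.32 + 9·23.4·5.6·0.44] = 5681.17 + 2185.16 = 7866.33.
With uncorrelated errors the cross-covariances are all true-score covariance, so they carry over unchanged; only the diagonal terms shrink to ρᵢσᵢ².
True-score variance = [21.7²·0.92 + 3²·23.4²·0.95 + 3²·5.6²·0.75] + 2185.16 = 5326.54 + 2185.16 = 7511.7.
Reliability = 7511.7 / 7866.33 = 0.955.

0.955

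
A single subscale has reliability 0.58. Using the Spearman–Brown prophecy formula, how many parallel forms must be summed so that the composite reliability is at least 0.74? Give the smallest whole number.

3

k ≥ ρ*(1−ρ₁)/(ρ₁(1−ρ*)) = 0.74·0.42 / (0.58·0.26) = 2.061.
Smallest integer k = 3.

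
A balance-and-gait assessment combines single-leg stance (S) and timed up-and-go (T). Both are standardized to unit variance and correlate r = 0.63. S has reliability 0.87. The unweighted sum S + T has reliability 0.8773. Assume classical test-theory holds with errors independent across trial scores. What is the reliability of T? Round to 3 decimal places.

Var(S+T) = 2 + 2·0.63 = 3.260.
True-score variance = ρ_S + ρ_T + 2·0.63, so 0.8773 = (0.87 + ρ_T + 1.26) / 3.260.
ρ_T = 0.8773·3.260 − 0.87 − 1.26 = 0.730.

0.730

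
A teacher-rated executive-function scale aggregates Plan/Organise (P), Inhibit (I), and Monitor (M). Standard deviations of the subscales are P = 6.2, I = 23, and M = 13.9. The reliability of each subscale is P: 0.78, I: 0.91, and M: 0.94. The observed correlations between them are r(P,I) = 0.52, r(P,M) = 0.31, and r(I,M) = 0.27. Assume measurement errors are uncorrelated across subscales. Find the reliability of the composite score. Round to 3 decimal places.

Var(P+I+M) = 6.2² + 23² + 13.9² + 2·[6.2·23·0.52 + 6.2·13.9·0.31 + 23·13.9·0.27] = 760.65 + 374.374 = 1135.02.
Under uncorrelated errors the observed covariances equal the true-score covariances, so only the own-variance terms attenuate.
True-score variance = [6.2²·0.78 + 23²·0.91 + 13.9²·0.94] + 374.374 = 692.991 + 374.374 = 1067.36.
Reliability = 1067.36 / 1135.02 = 0.940.

0.940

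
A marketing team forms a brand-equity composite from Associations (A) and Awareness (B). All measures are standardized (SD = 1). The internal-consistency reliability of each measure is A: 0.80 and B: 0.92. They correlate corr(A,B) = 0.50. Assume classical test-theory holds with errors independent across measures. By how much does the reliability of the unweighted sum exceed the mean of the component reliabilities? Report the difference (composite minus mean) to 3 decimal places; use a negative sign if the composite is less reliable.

0.047

Var(sum) = 2 + 1 = 3; true-score variance = 1.72 + 1 = 2.72; composite reliability = 0.9067.
Mean component reliability = 0.8600.
Difference = 0.9067 − 0.8600 = 0.047.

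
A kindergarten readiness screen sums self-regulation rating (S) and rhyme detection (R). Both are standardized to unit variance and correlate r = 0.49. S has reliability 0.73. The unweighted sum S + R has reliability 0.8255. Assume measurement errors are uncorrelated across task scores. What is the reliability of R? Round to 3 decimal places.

Var(S+R) = 2 + 2·0.49 = 2.980.
True-score variance = ρ_S + ρ_R + 2·0.49, so 0.8255 = (0.73 + ρ_R + 0.98) / 2.980.
ρ_R = 0.8255·2.980 − 0.73 − 0.98 = 0.750.

0.750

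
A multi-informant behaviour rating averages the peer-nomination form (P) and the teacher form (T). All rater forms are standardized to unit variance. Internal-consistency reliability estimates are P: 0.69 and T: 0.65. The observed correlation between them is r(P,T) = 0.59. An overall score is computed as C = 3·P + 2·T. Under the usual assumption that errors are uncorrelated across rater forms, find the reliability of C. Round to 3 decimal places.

Var(C) = 3² + 2² + 2·[6·0.59] = 13 + 7.08 = 20.08.
Under uncorrelated errors the observed covariances equal the true-score covariances, so only the own-variance terms attenuate.
True-score variance = [3²·0.69 + 2²·0.65] + 7.08 = 8.81 + 7.08 = 15.89.
Reliability = 15.89 / 20.08 = 0.791.

0.791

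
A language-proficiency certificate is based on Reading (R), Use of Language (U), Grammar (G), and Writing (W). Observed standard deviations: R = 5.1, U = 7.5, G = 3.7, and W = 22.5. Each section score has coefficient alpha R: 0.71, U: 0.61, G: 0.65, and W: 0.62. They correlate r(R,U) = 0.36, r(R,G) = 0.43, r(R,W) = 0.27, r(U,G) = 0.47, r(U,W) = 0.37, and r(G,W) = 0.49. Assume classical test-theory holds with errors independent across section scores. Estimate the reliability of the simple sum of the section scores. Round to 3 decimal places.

0.759

Var(R+U+G+W) = 5.1² + 7.5² + 3.7² + 22.5² + 2·[5.1·7.5·0.36 + 5.1·3.7·0.43 + 5.1·22.5·0.27 + 7.5·3.7·0.47 + 7.5·22.5·0.37 + 3.7·22.5·0.49] = 602.2 + 338.278 = 940.478.
Because errors are independent across components, Cov(Tᵢ,Tⱼ) = Cov(Xᵢ,Xⱼ); the off-diagonal part of the true-score variance is the same as above.
True-score variance = [5.1²·0.71 + 7.5²·0.61 + 3.7²·0.65 + 22.5²·0.62] + 338.278 = 375.553 + 338.278 = 713.831.
Reliability = 713.831 / 940.478 = 0.759.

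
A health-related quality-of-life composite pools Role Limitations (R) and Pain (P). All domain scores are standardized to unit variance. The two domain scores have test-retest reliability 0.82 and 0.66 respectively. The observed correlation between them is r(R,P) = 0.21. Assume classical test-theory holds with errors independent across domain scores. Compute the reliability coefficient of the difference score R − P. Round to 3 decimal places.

Var(R−P) = 1 + 1 − 2·0.21 = 2 − 0.42 = 1.58.
Under uncorrelated errors the observed covariances equal the true-score covariances, so only the own-variance terms attenuate.
True-score variance = [0.82 + 0.66] − 0.42 = 1.48 − 0.42 = 1.06.
Reliability = 1.06 / 1.58 = 0.671.

0.671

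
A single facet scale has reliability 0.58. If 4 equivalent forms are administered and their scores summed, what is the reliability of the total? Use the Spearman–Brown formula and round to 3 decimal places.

ρ_k = kρ / (1 + (k−1)ρ) = 4·0.58 / (1 + 3·0.58) = 2.320 / 2.740 = 0.847.

0.847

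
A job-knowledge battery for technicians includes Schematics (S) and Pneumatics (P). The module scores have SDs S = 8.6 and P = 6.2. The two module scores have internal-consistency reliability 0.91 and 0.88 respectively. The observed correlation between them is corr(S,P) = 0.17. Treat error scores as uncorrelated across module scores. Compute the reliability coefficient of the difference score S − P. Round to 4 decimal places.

0.8805

Var(S−P) = 8.6² + 6.2² − 2·8.6·6.2·0.17 = 112.4 − 18.1288 = 94.2712.
Because errors are independent across components, Cov(Tᵢ,Tⱼ) = Cov(Xᵢ,Xⱼ); the off-diagonal part of the true-score variance is the same as above.
True-score variance = [8.6²·0.91 + 6.2²·0.88] − 18.1288 = 101.131 − 18.1288 = 83.002.
Reliability = 83.002 / 94.2712 = 0.8805.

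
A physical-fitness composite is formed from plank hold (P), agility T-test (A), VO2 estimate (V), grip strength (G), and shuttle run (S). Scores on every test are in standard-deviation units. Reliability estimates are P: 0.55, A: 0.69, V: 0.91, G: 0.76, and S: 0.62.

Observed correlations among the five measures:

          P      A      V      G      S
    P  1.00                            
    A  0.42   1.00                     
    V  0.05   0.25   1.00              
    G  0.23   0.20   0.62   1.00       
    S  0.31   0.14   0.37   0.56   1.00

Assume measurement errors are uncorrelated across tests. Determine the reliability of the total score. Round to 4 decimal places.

0.8699

Var(P+A+V+G+S) = 5 + 2·[0.42 + 0.05 + 0.23 + 0.31 + 0.25 + 0.20 + 0.14 + 0.62 + 0.37 + 0.56] = 5 + 6.3 = 11.3.
Because errors are independent across components, Cov(Tᵢ,Tⱼ) = Cov(Xᵢ,Xⱼ); the off-diagonal part of the true-score variance is the same as above.
True-score variance = [0.55 + 0.69 + 0.91 + 0.76 + 0.62] + 6.3 = 3.53 + 6.3 = 9.83.
Reliability = 9.83 / 11.3 = 0.8699.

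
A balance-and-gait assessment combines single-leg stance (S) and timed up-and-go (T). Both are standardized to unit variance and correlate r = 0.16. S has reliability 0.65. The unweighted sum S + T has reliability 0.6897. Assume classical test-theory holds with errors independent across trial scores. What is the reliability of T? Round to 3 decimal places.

Var(S+T) = 2 + 2·0.16 = 2.320.
True-score variance = ρ_S + ρ_T + 2·0.16, so 0.6897 = (0.65 + ρ_T + 0.32) / 2.320.
ρ_T = 0.6897·2.320 − 0.65 − 0.32 = 0.630.

0.630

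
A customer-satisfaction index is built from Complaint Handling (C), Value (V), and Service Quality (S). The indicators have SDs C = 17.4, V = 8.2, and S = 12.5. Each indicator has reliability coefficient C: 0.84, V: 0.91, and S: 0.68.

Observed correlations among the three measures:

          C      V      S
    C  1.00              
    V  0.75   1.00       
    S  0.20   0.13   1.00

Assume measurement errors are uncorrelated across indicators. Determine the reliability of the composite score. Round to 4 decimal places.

0.8776

Var(C+V+S) = 17.4² + 8.2² + 12.5² + 2·[17.4·8.2·0.75 + 17.4·12.5·0.20 + 8.2·12.5·0.13] = 526.25 + 327.67 = 853.92.
Because errors are independent across components, Cov(Tᵢ,Tⱼ) = Cov(Xᵢ,Xⱼ); the off-diagonal part of the true-score variance is the same as above.
True-score variance = [17.4²·0.84 + 8.2²·0.91 + 12.5²·0.68] + 327.67 = 421.757 + 327.67 = 749.427.
Reliability = 749.427 / 853.92 = 0.8776.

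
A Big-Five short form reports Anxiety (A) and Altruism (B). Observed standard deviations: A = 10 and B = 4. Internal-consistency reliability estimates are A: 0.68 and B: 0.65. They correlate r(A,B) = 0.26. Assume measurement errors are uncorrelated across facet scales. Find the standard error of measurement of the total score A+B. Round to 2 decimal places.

Var(total) = 116 + 20.8 = 136.8.
True-score variance = 78.4 + 20.8 = 99.2, so reliability = 0.7251.
Error variance = 136.8 − 99.2 = 37.6; SEM = √37.6 = 6.13.

6.13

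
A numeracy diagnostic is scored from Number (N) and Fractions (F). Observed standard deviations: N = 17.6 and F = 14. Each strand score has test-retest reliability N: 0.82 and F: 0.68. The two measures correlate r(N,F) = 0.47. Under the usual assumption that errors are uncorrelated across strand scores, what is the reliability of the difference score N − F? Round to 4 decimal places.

0.5678

Var(N−F) = 17.6² + 14² − 2·17.6·14·0.47 = 505.76 − 231.616 = 274.144.
With uncorrelated errors the cross-covariances are all true-score covariance, so they carry over unchanged; only the diagonal terms shrink to ρᵢσᵢ².
True-score variance = [17.6²·0.82 + 14²·0.68] − 231.616 = 387.283 − 231.616 = 155.667.
Reliability = 155.667 / 274.144 = 0.5678.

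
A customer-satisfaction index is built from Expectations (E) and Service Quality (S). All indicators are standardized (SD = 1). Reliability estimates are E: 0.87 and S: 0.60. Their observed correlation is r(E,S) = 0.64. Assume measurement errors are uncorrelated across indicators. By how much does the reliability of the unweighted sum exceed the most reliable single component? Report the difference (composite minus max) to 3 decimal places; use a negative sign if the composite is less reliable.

-0.032

Var(sum) = 2 + 1.28 = 3.28; true-score variance = 1.47 + 1.28 = 2.75; composite reliability = 0.8384.
Max component reliability = 0.8700.
Difference = 0.8384 − 0.8700 = -0.032.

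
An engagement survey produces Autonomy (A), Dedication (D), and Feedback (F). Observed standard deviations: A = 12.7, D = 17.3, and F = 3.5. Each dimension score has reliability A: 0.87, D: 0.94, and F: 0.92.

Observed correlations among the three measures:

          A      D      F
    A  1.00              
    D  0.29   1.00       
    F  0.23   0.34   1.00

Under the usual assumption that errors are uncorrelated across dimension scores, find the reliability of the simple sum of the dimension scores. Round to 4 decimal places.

0.9397

Var(A+D+F) = 12.7² + 17.3² + 3.5² + 2·[12.7·17.3·0.29 + 12.7·3.5·0.23 + 17.3·3.5·0.34] = 472.83 + 189.053 = 661.883.
Under uncorrelated errors the observed covariances equal the true-score covariances, so only the own-variance terms attenuate.
True-score variance = [12.7²·0.87 + 17.3²·0.94 + 3.5²·0.92] + 189.053 = 432.925 + 189.053 = 621.978.
Reliability = 621.978 / 661.883 = 0.9397.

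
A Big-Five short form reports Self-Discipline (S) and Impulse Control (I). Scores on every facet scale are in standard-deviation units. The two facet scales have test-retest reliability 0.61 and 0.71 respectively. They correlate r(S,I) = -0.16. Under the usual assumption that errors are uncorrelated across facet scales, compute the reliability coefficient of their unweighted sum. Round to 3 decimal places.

Var(S+I) = 2 + 2·[(-0.16)] = 2 − 0.32 = 1.68.
Because errors are independent across components, Cov(Tᵢ,Tⱼ) = Cov(Xᵢ,Xⱼ); the off-diagonal part of the true-score variance is the same as above.
True-score variance = [0.61 + 0.71] − 0.32 = 1.32 − 0.32 = 1.
Reliability = 1 / 1.68 = 0.595.

0.595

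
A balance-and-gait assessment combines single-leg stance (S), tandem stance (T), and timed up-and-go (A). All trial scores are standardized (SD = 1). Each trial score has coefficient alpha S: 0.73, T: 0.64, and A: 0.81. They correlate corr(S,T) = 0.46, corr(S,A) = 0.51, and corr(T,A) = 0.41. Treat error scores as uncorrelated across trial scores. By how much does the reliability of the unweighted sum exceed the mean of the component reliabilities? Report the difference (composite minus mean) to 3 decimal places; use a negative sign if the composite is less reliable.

0.131

Var(sum) = 3 + 2.76 = 5.76; true-score variance = 2.18 + 2.76 = 4.94; composite reliability = 0.8576.
Mean component reliability = 0.7267.
Difference = 0.8576 − 0.7267 = 0.131.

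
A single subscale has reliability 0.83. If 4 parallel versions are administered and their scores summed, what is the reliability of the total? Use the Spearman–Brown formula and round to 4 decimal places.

ρ_k = kρ / (1 + (k−1)ρ) = 4·0.83 / (1 + 3·0.83) = 3.320 / 3.490 = 0.9513.

0.9513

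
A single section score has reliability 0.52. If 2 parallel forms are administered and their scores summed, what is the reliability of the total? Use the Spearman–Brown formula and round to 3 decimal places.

ρ_k = kρ / (1 + (k−1)ρ) = 2·0.52 / (1 + 1·0.52) = 1.040 / 1.520 = 0.684.

0.684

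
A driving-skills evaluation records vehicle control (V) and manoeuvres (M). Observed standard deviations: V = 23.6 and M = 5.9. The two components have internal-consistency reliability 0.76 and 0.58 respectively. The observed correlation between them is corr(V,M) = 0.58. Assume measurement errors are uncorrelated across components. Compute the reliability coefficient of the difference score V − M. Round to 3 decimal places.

0.655

Var(V−M) = 23.6² + 5.9² − 2·23.6·5.9·0.58 = 591.77 − 161.518 = 430.252.
With uncorrelated errors the cross-covariances are all true-score covariance, so they carry over unchanged; only the diagonal terms shrink to ρᵢσᵢ².
True-score variance = [23.6²·0.76 + 5.9²·0.58] − 161.518 = 443.479 − 161.518 = 281.961.
Reliability = 281.961 / 430.252 = 0.655.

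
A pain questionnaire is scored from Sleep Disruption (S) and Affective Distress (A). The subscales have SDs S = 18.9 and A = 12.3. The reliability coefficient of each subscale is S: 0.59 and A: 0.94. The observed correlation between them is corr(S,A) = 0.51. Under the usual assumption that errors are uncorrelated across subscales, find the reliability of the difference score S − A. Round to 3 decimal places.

Var(S−A) = 18.9² + 12.3² − 2·18.9·12.3·0.51 = 508.5 − 237.119 = 271.381.
Under uncorrelated errors the observed covariances equal the true-score covariances, so only the own-variance terms attenuate.
True-score variance = [18.9²·0.59 + 12.3²·0.94] − 237.119 = 352.966 − 237.119 = 115.847.
Reliability = 115.847 / 271.381 = 0.427.

0.427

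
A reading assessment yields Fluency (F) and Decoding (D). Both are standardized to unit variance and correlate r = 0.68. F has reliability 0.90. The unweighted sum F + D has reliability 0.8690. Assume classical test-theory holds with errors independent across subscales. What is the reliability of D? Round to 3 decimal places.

Var(F+D) = 2 + 2·0.68 = 3.360.
True-score variance = ρ_F + ρ_D + 2·0.68, so 0.8690 = (0.90 + ρ_D + 1.36) / 3.360.
ρ_D = 0.8690·3.360 − 0.90 − 1.36 = 0.660.

0.660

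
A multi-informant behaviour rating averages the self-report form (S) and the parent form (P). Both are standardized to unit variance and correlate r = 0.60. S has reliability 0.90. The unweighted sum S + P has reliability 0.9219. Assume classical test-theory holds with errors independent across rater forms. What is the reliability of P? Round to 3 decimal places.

0.850

Var(S+P) = 2 + 2·0.60 = 3.200.
True-score variance = ρ_S + ρ_P + 2·0.60, so 0.9219 = (0.90 + ρ_P + 1.20) / 3.200.
ρ_P = 0.9219·3.200 − 0.90 − 1.20 = 0.850.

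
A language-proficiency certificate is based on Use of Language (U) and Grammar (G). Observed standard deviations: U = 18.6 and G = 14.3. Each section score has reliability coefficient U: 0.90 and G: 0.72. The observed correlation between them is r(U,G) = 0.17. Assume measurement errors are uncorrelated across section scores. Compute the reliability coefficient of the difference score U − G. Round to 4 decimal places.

Var(U−G) = 18.6² + 14.3² − 2·18.6·14.3·0.17 = 550.45 − 90.4332 = 460.017.
Under uncorrelated errors the observed covariances equal the true-score covariances, so only the own-variance terms attenuate.
True-score variance = [18.6²·0.90 + 14.3²·0.72] − 90.4332 = 458.597 − 90.4332 = 368.164.
Reliability = 368.164 / 460.017 = 0.8003.

0.8003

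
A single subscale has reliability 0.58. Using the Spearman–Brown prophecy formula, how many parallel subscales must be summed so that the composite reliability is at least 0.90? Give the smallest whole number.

7

k ≥ ρ*(1−ρ₁)/(ρ₁(1−ρ*)) = 0.90·0.42 / (0.58·0.10) = 6.517.
Smallest integer k = 7.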